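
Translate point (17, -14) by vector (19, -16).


Translation: (x+dx, y+dy) = (17+19, -14+-16) = (36, -30)

(36, -30)


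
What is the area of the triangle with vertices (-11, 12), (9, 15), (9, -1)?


Area = |x1(y2-y3) + x2(y3-y1) + x3(y1-y2)| / 2
= |-11*(15--1) + 9*(-1-12) + 9*(12-15)| / 2
= 160

160


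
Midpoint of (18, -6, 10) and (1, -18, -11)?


Midpoint = ((18+1)/2, (-6+-18)/2, (10+-11)/2) = (9.5, -12, -0.5)

(9.5, -12, -0.5)


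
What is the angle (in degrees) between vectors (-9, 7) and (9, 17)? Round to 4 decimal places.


dot = -9*9 + 7*17 = 38
|u| = 11.4018, |v| = 19.2354
cos(angle) = 0.1733
angle = 80.0223 degrees

80.0223 degrees


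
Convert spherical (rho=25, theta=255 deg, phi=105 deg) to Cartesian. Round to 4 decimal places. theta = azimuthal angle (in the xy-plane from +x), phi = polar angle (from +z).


x = 25 * sin(105) * cos(255) = -6.25
y = 25 * sin(105) * sin(255) = -23.3253
z = 25 * cos(105) = -6.4705

(-6.25, -23.3253, -6.4705)


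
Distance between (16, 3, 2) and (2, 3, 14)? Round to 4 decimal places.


d = sqrt((2-16)^2 + (3-3)^2 + (14-2)^2) = 18.4391

18.4391


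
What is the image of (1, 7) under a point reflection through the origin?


Reflection through origin: (x, y) -> (-x, -y)
(1, 7) -> (-1, -7)

(-1, -7)


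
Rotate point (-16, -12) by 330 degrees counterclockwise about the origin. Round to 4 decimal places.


x' = -16*cos(330) - -12*sin(330) = -19.8564
y' = -16*sin(330) + -12*cos(330) = -2.3923

(-19.8564, -2.3923)


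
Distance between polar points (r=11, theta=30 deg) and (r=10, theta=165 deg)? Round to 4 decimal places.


d = sqrt(r1^2 + r2^2 - 2*r1*r2*cos(t2-t1))
d = sqrt(11^2 + 10^2 - 2*11*10*cos(165-30)) = 19.4052

19.4052


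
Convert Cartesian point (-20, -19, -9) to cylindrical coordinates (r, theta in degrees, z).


r = sqrt((-20)^2 + (-19)^2) = 27.5862
theta = atan2(-19, -20) = 223.5312 deg
z = -9

r = 27.5862, theta = 223.5312 deg, z = -9


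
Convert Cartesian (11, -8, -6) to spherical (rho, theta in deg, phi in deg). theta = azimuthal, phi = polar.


rho = sqrt(11^2 + (-8)^2 + (-6)^2) = 14.8661
theta = atan2(-8, 11) = 323.9726 deg
phi = acos(-6/14.8661) = 113.8037 deg

rho = 14.8661, theta = 323.9726 deg, phi = 113.8037 deg


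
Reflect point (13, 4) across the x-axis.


Reflection across x-axis: (x, y) -> (x, -y)
(13, 4) -> (13, -4)

(13, -4)


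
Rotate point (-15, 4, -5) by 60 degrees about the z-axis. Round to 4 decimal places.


x' = -15*cos(60) - 4*sin(60) = -10.9641
y' = -15*sin(60) + 4*cos(60) = -10.9904
z' = -5

(-10.9641, -10.9904, -5)


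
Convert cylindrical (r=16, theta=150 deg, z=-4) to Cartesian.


x = 16 * cos(150) = -13.8564
y = 16 * sin(150) = 8
z = -4

(-13.8564, 8, -4)


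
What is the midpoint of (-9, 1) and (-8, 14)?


Midpoint = ((-9+-8)/2, (1+14)/2) = (-8.5, 7.5)

(-8.5, 7.5)


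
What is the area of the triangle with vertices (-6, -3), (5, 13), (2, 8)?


Area = |x1(y2-y3) + x2(y3-y1) + x3(y1-y2)| / 2
= |-6*(13-8) + 5*(8--3) + 2*(-3-13)| / 2
= 3.5

3.5


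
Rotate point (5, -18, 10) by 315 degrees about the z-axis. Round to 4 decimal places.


x' = 5*cos(315) - -18*sin(315) = -9.1924
y' = 5*sin(315) + -18*cos(315) = -16.2635
z' = 10

(-9.1924, -16.2635, 10)


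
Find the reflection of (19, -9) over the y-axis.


Reflection across y-axis: (x, y) -> (-x, y)
(19, -9) -> (-19, -9)

(-19, -9)


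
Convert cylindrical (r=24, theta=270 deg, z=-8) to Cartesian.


x = 24 * cos(270) = 0
y = 24 * sin(270) = -24
z = -8

(0, -24, -8)


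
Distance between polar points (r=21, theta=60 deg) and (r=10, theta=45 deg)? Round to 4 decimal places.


d = sqrt(r1^2 + r2^2 - 2*r1*r2*cos(t2-t1))
d = sqrt(21^2 + 10^2 - 2*21*10*cos(45-60)) = 11.6323

11.6323


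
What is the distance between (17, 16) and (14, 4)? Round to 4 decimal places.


d = sqrt((14-17)^2 + (4-16)^2) = 12.3693

12.3693


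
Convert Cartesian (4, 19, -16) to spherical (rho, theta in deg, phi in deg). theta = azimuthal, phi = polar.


rho = sqrt(4^2 + 19^2 + (-16)^2) = 25.1595
theta = atan2(19, 4) = 78.1113 deg
phi = acos(-16/25.1595) = 129.49 deg

rho = 25.1595, theta = 78.1113 deg, phi = 129.49 deg


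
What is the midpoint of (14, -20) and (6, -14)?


Midpoint = ((14+6)/2, (-20+-14)/2) = (10, -17)

(10, -17)


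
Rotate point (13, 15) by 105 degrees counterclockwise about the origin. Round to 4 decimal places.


x' = 13*cos(105) - 15*sin(105) = -17.8535
y' = 13*sin(105) + 15*cos(105) = 8.6748

(-17.8535, 8.6748)


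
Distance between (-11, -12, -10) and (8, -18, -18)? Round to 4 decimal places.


d = sqrt((8--11)^2 + (-18--12)^2 + (-18--10)^2) = 21.4709

21.4709


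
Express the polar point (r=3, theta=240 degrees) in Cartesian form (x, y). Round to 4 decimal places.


x = 3 * cos(240) = -1.5
y = 3 * sin(240) = -2.5981

(-1.5, -2.5981)


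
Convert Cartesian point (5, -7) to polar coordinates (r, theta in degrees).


r = sqrt(5^2 + (-7)^2) = 8.6023
theta = atan2(-7, 5) = 305.5377 degrees

r = 8.6023, theta = 305.5377 degrees


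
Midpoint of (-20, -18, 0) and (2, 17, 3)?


Midpoint = ((-20+2)/2, (-18+17)/2, (0+3)/2) = (-9, -0.5, 1.5)

(-9, -0.5, 1.5)


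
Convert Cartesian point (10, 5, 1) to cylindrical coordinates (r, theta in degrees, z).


r = sqrt(10^2 + 5^2) = 11.1803
theta = atan2(5, 10) = 26.5651 deg
z = 1

r = 11.1803, theta = 26.5651 deg, z = 1


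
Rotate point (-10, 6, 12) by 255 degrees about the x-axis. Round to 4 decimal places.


x' = -10
y' = 6*cos(255) - 12*sin(255) = 10.0382
z' = 6*sin(255) + 12*cos(255) = -8.9014

(-10, 10.0382, -8.9014)


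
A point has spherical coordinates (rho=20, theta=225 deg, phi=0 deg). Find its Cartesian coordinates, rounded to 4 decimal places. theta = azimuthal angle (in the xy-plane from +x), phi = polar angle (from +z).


x = 20 * sin(0) * cos(225) = 0
y = 20 * sin(0) * sin(225) = 0
z = 20 * cos(0) = 20

(0, 0, 20)


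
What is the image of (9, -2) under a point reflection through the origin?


Reflection through origin: (x, y) -> (-x, -y)
(9, -2) -> (-9, 2)

(-9, 2)


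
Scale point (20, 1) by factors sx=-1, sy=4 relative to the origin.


Scaling: (x*sx, y*sy) = (20*-1, 1*4) = (-20, 4)

(-20, 4)


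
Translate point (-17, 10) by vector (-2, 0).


Translation: (x+dx, y+dy) = (-17+-2, 10+0) = (-19, 10)

(-19, 10)


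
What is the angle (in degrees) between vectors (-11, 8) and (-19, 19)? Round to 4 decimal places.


dot = -11*-19 + 8*19 = 361
|u| = 13.6015, |v| = 26.8701
cos(angle) = 0.9878
angle = 8.9726 degrees

8.9726 degrees


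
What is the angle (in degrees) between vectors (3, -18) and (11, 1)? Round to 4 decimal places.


dot = 3*11 + -18*1 = 15
|u| = 18.2483, |v| = 11.0454
cos(angle) = 0.0744
angle = 85.7321 degrees

85.7321 degrees


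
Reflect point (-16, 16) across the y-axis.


Reflection across y-axis: (x, y) -> (-x, y)
(-16, 16) -> (16, 16)

(16, 16)


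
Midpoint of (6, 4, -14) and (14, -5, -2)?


Midpoint = ((6+14)/2, (4+-5)/2, (-14+-2)/2) = (10, -0.5, -8)

(10, -0.5, -8)


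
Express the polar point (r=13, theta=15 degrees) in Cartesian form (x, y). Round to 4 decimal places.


x = 13 * cos(15) = 12.557
y = 13 * sin(15) = 3.3646

(12.557, 3.3646)


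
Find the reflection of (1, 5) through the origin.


Reflection through origin: (x, y) -> (-x, -y)
(1, 5) -> (-1, -5)

(-1, -5)


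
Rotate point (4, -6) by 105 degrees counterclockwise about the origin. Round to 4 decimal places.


x' = 4*cos(105) - -6*sin(105) = 4.7603
y' = 4*sin(105) + -6*cos(105) = 5.4166

(4.7603, 5.4166)


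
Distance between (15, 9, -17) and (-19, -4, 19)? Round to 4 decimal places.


d = sqrt((-19-15)^2 + (-4-9)^2 + (19--17)^2) = 51.1957

51.1957


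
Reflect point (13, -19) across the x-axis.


Reflection across x-axis: (x, y) -> (x, -y)
(13, -19) -> (13, 19)

(13, 19)


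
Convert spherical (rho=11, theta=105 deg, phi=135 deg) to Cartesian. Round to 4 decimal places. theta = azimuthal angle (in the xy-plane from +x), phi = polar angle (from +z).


x = 11 * sin(135) * cos(105) = -2.0131
y = 11 * sin(135) * sin(105) = 7.5131
z = 11 * cos(135) = -7.7782

(-2.0131, 7.5131, -7.7782)


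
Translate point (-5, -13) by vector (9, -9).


Translation: (x+dx, y+dy) = (-5+9, -13+-9) = (4, -22)

(4, -22)


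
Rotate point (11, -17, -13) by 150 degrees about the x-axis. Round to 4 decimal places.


x' = 11
y' = -17*cos(150) - -13*sin(150) = 21.2224
z' = -17*sin(150) + -13*cos(150) = 2.7583

(11, 21.2224, 2.7583)


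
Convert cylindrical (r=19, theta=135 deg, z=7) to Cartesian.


x = 19 * cos(135) = -13.435
y = 19 * sin(135) = 13.435
z = 7

(-13.435, 13.435, 7)


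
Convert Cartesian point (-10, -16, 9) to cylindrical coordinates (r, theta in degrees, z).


r = sqrt((-10)^2 + (-16)^2) = 18.868
theta = atan2(-16, -10) = 237.9946 deg
z = 9

r = 18.868, theta = 237.9946 deg, z = 9


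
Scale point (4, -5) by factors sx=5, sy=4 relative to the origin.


Scaling: (x*sx, y*sy) = (4*5, -5*4) = (20, -20)

(20, -20)


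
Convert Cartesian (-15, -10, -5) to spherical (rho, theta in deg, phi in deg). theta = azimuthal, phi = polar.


rho = sqrt((-15)^2 + (-10)^2 + (-5)^2) = 18.7083
theta = atan2(-10, -15) = 213.6901 deg
phi = acos(-5/18.7083) = 105.5014 deg

rho = 18.7083, theta = 213.6901 deg, phi = 105.5014 deg


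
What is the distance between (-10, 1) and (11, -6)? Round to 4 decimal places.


d = sqrt((11--10)^2 + (-6-1)^2) = 22.1359

22.1359


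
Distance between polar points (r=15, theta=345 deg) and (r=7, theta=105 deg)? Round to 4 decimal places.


d = sqrt(r1^2 + r2^2 - 2*r1*r2*cos(t2-t1))
d = sqrt(15^2 + 7^2 - 2*15*7*cos(105-345)) = 19.4679

19.4679


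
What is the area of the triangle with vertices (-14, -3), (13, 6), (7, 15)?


Area = |x1(y2-y3) + x2(y3-y1) + x3(y1-y2)| / 2
= |-14*(6-15) + 13*(15--3) + 7*(-3-6)| / 2
= 148.5

148.5


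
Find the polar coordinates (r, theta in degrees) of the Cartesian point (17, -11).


r = sqrt(17^2 + (-11)^2) = 20.2485
theta = atan2(-11, 17) = 327.0948 degrees

r = 20.2485, theta = 327.0948 degrees


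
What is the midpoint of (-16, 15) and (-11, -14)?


Midpoint = ((-16+-11)/2, (15+-14)/2) = (-13.5, 0.5)

(-13.5, 0.5)


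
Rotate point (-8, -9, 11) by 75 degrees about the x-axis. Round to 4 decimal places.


x' = -8
y' = -9*cos(75) - 11*sin(75) = -12.9546
z' = -9*sin(75) + 11*cos(75) = -5.8463

(-8, -12.9546, -5.8463)


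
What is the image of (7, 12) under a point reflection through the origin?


Reflection through origin: (x, y) -> (-x, -y)
(7, 12) -> (-7, -12)

(-7, -12)


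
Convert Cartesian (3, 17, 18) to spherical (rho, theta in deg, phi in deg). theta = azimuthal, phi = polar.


rho = sqrt(3^2 + 17^2 + 18^2) = 24.9399
theta = atan2(17, 3) = 79.992 deg
phi = acos(18/24.9399) = 43.8022 deg

rho = 24.9399, theta = 79.992 deg, phi = 43.8022 deg


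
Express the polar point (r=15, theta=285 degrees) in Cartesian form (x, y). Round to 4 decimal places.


x = 15 * cos(285) = 3.8823
y = 15 * sin(285) = -14.4889

(3.8823, -14.4889)


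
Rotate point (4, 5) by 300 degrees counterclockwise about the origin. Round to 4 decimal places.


x' = 4*cos(300) - 5*sin(300) = 6.3301
y' = 4*sin(300) + 5*cos(300) = -0.9641

(6.3301, -0.9641)


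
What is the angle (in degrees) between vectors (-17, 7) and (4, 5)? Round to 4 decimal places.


dot = -17*4 + 7*5 = -33
|u| = 18.3848, |v| = 6.4031
cos(angle) = -0.2803
angle = 106.2797 degrees

106.2797 degrees


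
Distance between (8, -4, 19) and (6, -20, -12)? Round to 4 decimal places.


d = sqrt((6-8)^2 + (-20--4)^2 + (-12-19)^2) = 34.9428

34.9428


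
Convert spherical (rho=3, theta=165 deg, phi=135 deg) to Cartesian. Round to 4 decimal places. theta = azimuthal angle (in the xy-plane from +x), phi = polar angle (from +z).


x = 3 * sin(135) * cos(165) = -2.049
y = 3 * sin(135) * sin(165) = 0.549
z = 3 * cos(135) = -2.1213

(-2.049, 0.549, -2.1213)


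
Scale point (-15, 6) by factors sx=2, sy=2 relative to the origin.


Scaling: (x*sx, y*sy) = (-15*2, 6*2) = (-30, 12)

(-30, 12)


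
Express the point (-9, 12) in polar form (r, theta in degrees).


r = sqrt((-9)^2 + 12^2) = 15
theta = atan2(12, -9) = 126.8699 degrees

r = 15, theta = 126.8699 degrees


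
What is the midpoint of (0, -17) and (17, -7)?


Midpoint = ((0+17)/2, (-17+-7)/2) = (8.5, -12)

(8.5, -12)


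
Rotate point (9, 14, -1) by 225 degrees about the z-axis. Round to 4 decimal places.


x' = 9*cos(225) - 14*sin(225) = 3.5355
y' = 9*sin(225) + 14*cos(225) = -16.2635
z' = -1

(3.5355, -16.2635, -1)


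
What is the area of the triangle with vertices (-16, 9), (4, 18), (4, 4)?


Area = |x1(y2-y3) + x2(y3-y1) + x3(y1-y2)| / 2
= |-16*(18-4) + 4*(4-9) + 4*(9-18)| / 2
= 140

140


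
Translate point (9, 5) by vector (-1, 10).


Translation: (x+dx, y+dy) = (9+-1, 5+10) = (8, 15)

(8, 15)


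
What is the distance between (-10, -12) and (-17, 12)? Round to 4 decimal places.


d = sqrt((-17--10)^2 + (12--12)^2) = 25

25


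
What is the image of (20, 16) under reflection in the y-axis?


Reflection across y-axis: (x, y) -> (-x, y)
(20, 16) -> (-20, 16)

(-20, 16)


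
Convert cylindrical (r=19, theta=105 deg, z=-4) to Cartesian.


x = 19 * cos(105) = -4.9176
y = 19 * sin(105) = 18.3526
z = -4

(-4.9176, 18.3526, -4)


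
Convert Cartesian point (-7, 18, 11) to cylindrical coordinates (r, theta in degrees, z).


r = sqrt((-7)^2 + 18^2) = 19.3132
theta = atan2(18, -7) = 111.2505 deg
z = 11

r = 19.3132, theta = 111.2505 deg, z = 11


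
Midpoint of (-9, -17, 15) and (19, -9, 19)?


Midpoint = ((-9+19)/2, (-17+-9)/2, (15+19)/2) = (5, -13, 17)

(5, -13, 17)


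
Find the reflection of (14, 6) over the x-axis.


Reflection across x-axis: (x, y) -> (x, -y)
(14, 6) -> (14, -6)

(14, -6)


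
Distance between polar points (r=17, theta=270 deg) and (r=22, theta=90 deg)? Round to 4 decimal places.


d = sqrt(r1^2 + r2^2 - 2*r1*r2*cos(t2-t1))
d = sqrt(17^2 + 22^2 - 2*17*22*cos(90-270)) = 39

39


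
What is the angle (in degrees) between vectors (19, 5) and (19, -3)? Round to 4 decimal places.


dot = 19*19 + 5*-3 = 346
|u| = 19.6469, |v| = 19.2354
cos(angle) = 0.9155
angle = 23.7162 degrees

23.7162 degrees


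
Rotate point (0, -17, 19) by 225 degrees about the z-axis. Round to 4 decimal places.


x' = 0*cos(225) - -17*sin(225) = -12.0208
y' = 0*sin(225) + -17*cos(225) = 12.0208
z' = 19

(-12.0208, 12.0208, 19)


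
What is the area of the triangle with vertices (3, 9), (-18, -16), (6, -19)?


Area = |x1(y2-y3) + x2(y3-y1) + x3(y1-y2)| / 2
= |3*(-16--19) + -18*(-19-9) + 6*(9--16)| / 2
= 331.5

331.5


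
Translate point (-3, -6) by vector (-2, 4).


Translation: (x+dx, y+dy) = (-3+-2, -6+4) = (-5, -2)

(-5, -2)


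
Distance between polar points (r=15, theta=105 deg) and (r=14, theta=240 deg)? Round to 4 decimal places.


d = sqrt(r1^2 + r2^2 - 2*r1*r2*cos(t2-t1))
d = sqrt(15^2 + 14^2 - 2*15*14*cos(240-105)) = 26.7952

26.7952


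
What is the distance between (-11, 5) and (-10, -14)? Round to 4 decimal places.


d = sqrt((-10--11)^2 + (-14-5)^2) = 19.0263

19.0263


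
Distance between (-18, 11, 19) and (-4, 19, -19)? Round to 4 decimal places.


d = sqrt((-4--18)^2 + (19-11)^2 + (-19-19)^2) = 41.2795

41.2795


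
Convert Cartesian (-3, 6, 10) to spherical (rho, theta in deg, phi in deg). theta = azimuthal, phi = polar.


rho = sqrt((-3)^2 + 6^2 + 10^2) = 12.0416
theta = atan2(6, -3) = 116.5651 deg
phi = acos(10/12.0416) = 33.8545 deg

rho = 12.0416, theta = 116.5651 deg, phi = 33.8545 deg


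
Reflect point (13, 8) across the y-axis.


Reflection across y-axis: (x, y) -> (-x, y)
(13, 8) -> (-13, 8)

(-13, 8)


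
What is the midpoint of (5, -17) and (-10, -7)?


Midpoint = ((5+-10)/2, (-17+-7)/2) = (-2.5, -12)

(-2.5, -12)


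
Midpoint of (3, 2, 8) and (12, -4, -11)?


Midpoint = ((3+12)/2, (2+-4)/2, (8+-11)/2) = (7.5, -1, -1.5)

(7.5, -1, -1.5)


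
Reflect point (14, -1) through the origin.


Reflection through origin: (x, y) -> (-x, -y)
(14, -1) -> (-14, 1)

(-14, 1)


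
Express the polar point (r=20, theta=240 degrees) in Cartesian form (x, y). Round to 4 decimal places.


x = 20 * cos(240) = -10
y = 20 * sin(240) = -17.3205

(-10, -17.3205)


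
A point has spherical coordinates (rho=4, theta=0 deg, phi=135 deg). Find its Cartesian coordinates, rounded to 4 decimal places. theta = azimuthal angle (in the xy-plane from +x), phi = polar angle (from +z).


x = 4 * sin(135) * cos(0) = 2.8284
y = 4 * sin(135) * sin(0) = 0
z = 4 * cos(135) = -2.8284

(2.8284, 0, -2.8284)


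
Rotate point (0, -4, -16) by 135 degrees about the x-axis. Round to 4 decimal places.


x' = 0
y' = -4*cos(135) - -16*sin(135) = 14.1421
z' = -4*sin(135) + -16*cos(135) = 8.4853

(0, 14.1421, 8.4853)


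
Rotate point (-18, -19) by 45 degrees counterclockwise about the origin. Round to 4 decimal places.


x' = -18*cos(45) - -19*sin(45) = 0.7071
y' = -18*sin(45) + -19*cos(45) = -26.163

(0.7071, -26.163)


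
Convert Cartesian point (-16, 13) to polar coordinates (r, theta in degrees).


r = sqrt((-16)^2 + 13^2) = 20.6155
theta = atan2(13, -16) = 140.9061 degrees

r = 20.6155, theta = 140.9061 degrees


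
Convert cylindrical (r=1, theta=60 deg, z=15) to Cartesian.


x = 1 * cos(60) = 0.5
y = 1 * sin(60) = 0.866
z = 15

(0.5, 0.866, 15)


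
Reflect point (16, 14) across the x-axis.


Reflection across x-axis: (x, y) -> (x, -y)
(16, 14) -> (16, -14)

(16, -14)


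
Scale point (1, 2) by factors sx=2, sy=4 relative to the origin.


Scaling: (x*sx, y*sy) = (1*2, 2*4) = (2, 8)

(2, 8)


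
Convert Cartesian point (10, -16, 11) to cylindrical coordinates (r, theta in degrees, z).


r = sqrt(10^2 + (-16)^2) = 18.868
theta = atan2(-16, 10) = 302.0054 deg
z = 11

r = 18.868, theta = 302.0054 deg, z = 11


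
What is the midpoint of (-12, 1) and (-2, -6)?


Midpoint = ((-12+-2)/2, (1+-6)/2) = (-7, -2.5)

(-7, -2.5)


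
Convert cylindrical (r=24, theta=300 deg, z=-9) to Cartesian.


x = 24 * cos(300) = 12
y = 24 * sin(300) = -20.7846
z = -9

(12, -20.7846, -9)


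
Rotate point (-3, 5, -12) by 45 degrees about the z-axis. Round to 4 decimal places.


x' = -3*cos(45) - 5*sin(45) = -5.6569
y' = -3*sin(45) + 5*cos(45) = 1.4142
z' = -12

(-5.6569, 1.4142, -12)


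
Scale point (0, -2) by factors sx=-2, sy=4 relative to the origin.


Scaling: (x*sx, y*sy) = (0*-2, -2*4) = (0, -8)

(0, -8)


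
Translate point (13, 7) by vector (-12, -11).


Translation: (x+dx, y+dy) = (13+-12, 7+-11) = (1, -4)

(1, -4)


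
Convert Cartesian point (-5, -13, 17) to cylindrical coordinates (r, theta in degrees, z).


r = sqrt((-5)^2 + (-13)^2) = 13.9284
theta = atan2(-13, -5) = 248.9625 deg
z = 17

r = 13.9284, theta = 248.9625 deg, z = 17


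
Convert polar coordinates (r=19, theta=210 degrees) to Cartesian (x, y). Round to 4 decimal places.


x = 19 * cos(210) = -16.4545
y = 19 * sin(210) = -9.5

(-16.4545, -9.5)


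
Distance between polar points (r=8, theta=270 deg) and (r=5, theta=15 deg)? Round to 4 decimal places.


d = sqrt(r1^2 + r2^2 - 2*r1*r2*cos(t2-t1))
d = sqrt(8^2 + 5^2 - 2*8*5*cos(15-270)) = 10.474

10.474


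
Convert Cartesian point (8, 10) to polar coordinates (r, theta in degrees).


r = sqrt(8^2 + 10^2) = 12.8062
theta = atan2(10, 8) = 51.3402 degrees

r = 12.8062, theta = 51.3402 degrees


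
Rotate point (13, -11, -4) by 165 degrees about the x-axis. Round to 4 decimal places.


x' = 13
y' = -11*cos(165) - -4*sin(165) = 11.6605
z' = -11*sin(165) + -4*cos(165) = 1.0167

(13, 11.6605, 1.0167)


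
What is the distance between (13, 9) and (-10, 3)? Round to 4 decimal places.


d = sqrt((-10-13)^2 + (3-9)^2) = 23.7697

23.7697


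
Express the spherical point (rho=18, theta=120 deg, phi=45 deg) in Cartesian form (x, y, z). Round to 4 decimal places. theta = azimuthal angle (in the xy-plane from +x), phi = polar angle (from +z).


x = 18 * sin(45) * cos(120) = -6.364
y = 18 * sin(45) * sin(120) = 11.0227
z = 18 * cos(45) = 12.7279

(-6.364, 11.0227, 12.7279)


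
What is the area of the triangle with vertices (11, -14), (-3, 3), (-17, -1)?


Area = |x1(y2-y3) + x2(y3-y1) + x3(y1-y2)| / 2
= |11*(3--1) + -3*(-1--14) + -17*(-14-3)| / 2
= 147

147


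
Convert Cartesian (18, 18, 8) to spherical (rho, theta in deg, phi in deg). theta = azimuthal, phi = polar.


rho = sqrt(18^2 + 18^2 + 8^2) = 26.6833
theta = atan2(18, 18) = 45 deg
phi = acos(8/26.6833) = 72.5536 deg

rho = 26.6833, theta = 45 deg, phi = 72.5536 deg


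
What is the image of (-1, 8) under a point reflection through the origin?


Reflection through origin: (x, y) -> (-x, -y)
(-1, 8) -> (1, -8)

(1, -8)


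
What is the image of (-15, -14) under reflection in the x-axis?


Reflection across x-axis: (x, y) -> (x, -y)
(-15, -14) -> (-15, 14)

(-15, 14)


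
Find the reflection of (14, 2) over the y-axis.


Reflection across y-axis: (x, y) -> (-x, y)
(14, 2) -> (-14, 2)

(-14, 2)


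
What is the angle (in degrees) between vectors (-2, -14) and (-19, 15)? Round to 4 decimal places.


dot = -2*-19 + -14*15 = -172
|u| = 14.1421, |v| = 24.2074
cos(angle) = -0.5024
angle = 120.1601 degrees

120.1601 degrees


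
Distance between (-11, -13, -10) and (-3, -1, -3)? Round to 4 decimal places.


d = sqrt((-3--11)^2 + (-1--13)^2 + (-3--10)^2) = 16.0312

16.0312


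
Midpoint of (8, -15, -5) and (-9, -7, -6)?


Midpoint = ((8+-9)/2, (-15+-7)/2, (-5+-6)/2) = (-0.5, -11, -5.5)

(-0.5, -11, -5.5)


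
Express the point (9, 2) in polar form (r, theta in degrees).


r = sqrt(9^2 + 2^2) = 9.2195
theta = atan2(2, 9) = 12.5288 degrees

r = 9.2195, theta = 12.5288 degrees


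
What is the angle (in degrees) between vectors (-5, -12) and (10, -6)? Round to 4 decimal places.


dot = -5*10 + -12*-6 = 22
|u| = 13, |v| = 11.6619
cos(angle) = 0.1451
angle = 81.6561 degrees

81.6561 degrees


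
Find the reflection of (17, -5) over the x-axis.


Reflection across x-axis: (x, y) -> (x, -y)
(17, -5) -> (17, 5)

(17, 5)


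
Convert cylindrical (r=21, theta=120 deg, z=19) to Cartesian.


x = 21 * cos(120) = -10.5
y = 21 * sin(120) = 18.1865
z = 19

(-10.5, 18.1865, 19)


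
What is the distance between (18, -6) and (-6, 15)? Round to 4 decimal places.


d = sqrt((-6-18)^2 + (15--6)^2) = 31.8904

31.8904


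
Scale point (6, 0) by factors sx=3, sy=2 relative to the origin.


Scaling: (x*sx, y*sy) = (6*3, 0*2) = (18, 0)

(18, 0)


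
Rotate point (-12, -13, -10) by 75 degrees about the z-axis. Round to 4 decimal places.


x' = -12*cos(75) - -13*sin(75) = 9.4512
y' = -12*sin(75) + -13*cos(75) = -14.9558
z' = -10

(9.4512, -14.9558, -10)


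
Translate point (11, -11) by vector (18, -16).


Translation: (x+dx, y+dy) = (11+18, -11+-16) = (29, -27)

(29, -27)


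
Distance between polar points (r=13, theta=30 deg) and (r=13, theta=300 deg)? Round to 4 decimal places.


d = sqrt(r1^2 + r2^2 - 2*r1*r2*cos(t2-t1))
d = sqrt(13^2 + 13^2 - 2*13*13*cos(300-30)) = 18.3848

18.3848


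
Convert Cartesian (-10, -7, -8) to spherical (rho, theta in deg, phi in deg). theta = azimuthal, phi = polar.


rho = sqrt((-10)^2 + (-7)^2 + (-8)^2) = 14.5945
theta = atan2(-7, -10) = 214.992 deg
phi = acos(-8/14.5945) = 123.2403 deg

rho = 14.5945, theta = 214.992 deg, phi = 123.2403 deg


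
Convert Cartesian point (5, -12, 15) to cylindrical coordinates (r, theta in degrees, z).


r = sqrt(5^2 + (-12)^2) = 13
theta = atan2(-12, 5) = 292.6199 deg
z = 15

r = 13, theta = 292.6199 deg, z = 15


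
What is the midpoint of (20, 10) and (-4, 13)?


Midpoint = ((20+-4)/2, (10+13)/2) = (8, 11.5)

(8, 11.5)


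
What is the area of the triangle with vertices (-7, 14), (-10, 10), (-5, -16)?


Area = |x1(y2-y3) + x2(y3-y1) + x3(y1-y2)| / 2
= |-7*(10--16) + -10*(-16-14) + -5*(14-10)| / 2
= 49

49


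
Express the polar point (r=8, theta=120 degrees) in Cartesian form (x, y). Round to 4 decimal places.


x = 8 * cos(120) = -4
y = 8 * sin(120) = 6.9282

(-4, 6.9282)


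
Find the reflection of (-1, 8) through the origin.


Reflection through origin: (x, y) -> (-x, -y)
(-1, 8) -> (1, -8)

(1, -8)


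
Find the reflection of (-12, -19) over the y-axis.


Reflection across y-axis: (x, y) -> (-x, y)
(-12, -19) -> (12, -19)

(12, -19)


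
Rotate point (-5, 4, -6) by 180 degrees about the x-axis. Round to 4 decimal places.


x' = -5
y' = 4*cos(180) - -6*sin(180) = -4
z' = 4*sin(180) + -6*cos(180) = 6

(-5, -4, 6)


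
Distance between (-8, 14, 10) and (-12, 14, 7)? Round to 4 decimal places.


d = sqrt((-12--8)^2 + (14-14)^2 + (7-10)^2) = 5

5


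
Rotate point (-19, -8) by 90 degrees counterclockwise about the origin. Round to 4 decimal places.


x' = -19*cos(90) - -8*sin(90) = 8
y' = -19*sin(90) + -8*cos(90) = -19

(8, -19)


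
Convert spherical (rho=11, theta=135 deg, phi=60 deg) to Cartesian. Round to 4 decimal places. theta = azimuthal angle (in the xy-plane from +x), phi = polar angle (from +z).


x = 11 * sin(60) * cos(135) = -6.7361
y = 11 * sin(60) * sin(135) = 6.7361
z = 11 * cos(60) = 5.5

(-6.7361, 6.7361, 5.5)


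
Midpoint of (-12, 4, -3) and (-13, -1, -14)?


Midpoint = ((-12+-13)/2, (4+-1)/2, (-3+-14)/2) = (-12.5, 1.5, -8.5)

(-12.5, 1.5, -8.5)


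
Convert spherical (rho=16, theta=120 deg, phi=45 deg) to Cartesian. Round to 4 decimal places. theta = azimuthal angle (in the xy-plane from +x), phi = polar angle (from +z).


x = 16 * sin(45) * cos(120) = -5.6569
y = 16 * sin(45) * sin(120) = 9.798
z = 16 * cos(45) = 11.3137

(-5.6569, 9.798, 11.3137)


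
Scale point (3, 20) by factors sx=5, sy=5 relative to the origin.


Scaling: (x*sx, y*sy) = (3*5, 20*5) = (15, 100)

(15, 100)


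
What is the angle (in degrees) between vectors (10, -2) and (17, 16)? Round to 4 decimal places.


dot = 10*17 + -2*16 = 138
|u| = 10.198, |v| = 23.3452
cos(angle) = 0.5796
angle = 54.5742 degrees

54.5742 degrees


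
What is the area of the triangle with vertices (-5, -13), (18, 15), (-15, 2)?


Area = |x1(y2-y3) + x2(y3-y1) + x3(y1-y2)| / 2
= |-5*(15-2) + 18*(2--13) + -15*(-13-15)| / 2
= 312.5

312.5


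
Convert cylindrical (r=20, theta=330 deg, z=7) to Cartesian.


x = 20 * cos(330) = 17.3205
y = 20 * sin(330) = -10
z = 7

(17.3205, -10, 7)


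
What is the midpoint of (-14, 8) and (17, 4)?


Midpoint = ((-14+17)/2, (8+4)/2) = (1.5, 6)

(1.5, 6)


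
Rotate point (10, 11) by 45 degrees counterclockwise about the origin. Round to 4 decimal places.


x' = 10*cos(45) - 11*sin(45) = -0.7071
y' = 10*sin(45) + 11*cos(45) = 14.8492

(-0.7071, 14.8492)


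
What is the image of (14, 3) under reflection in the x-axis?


Reflection across x-axis: (x, y) -> (x, -y)
(14, 3) -> (14, -3)

(14, -3)


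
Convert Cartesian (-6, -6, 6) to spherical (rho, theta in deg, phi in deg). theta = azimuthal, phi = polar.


rho = sqrt((-6)^2 + (-6)^2 + 6^2) = 10.3923
theta = atan2(-6, -6) = 225 deg
phi = acos(6/10.3923) = 54.7356 deg

rho = 10.3923, theta = 225 deg, phi = 54.7356 deg


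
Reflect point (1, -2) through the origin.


Reflection through origin: (x, y) -> (-x, -y)
(1, -2) -> (-1, 2)

(-1, 2)


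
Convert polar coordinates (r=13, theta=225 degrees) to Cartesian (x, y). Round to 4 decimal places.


x = 13 * cos(225) = -9.1924
y = 13 * sin(225) = -9.1924

(-9.1924, -9.1924)


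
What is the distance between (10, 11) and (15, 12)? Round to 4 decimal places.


d = sqrt((15-10)^2 + (12-11)^2) = 5.099

5.099


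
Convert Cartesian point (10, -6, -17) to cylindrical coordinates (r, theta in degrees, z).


r = sqrt(10^2 + (-6)^2) = 11.6619
theta = atan2(-6, 10) = 329.0362 deg
z = -17

r = 11.6619, theta = 329.0362 deg, z = -17


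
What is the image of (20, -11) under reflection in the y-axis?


Reflection across y-axis: (x, y) -> (-x, y)
(20, -11) -> (-20, -11)

(-20, -11)


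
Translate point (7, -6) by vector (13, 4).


Translation: (x+dx, y+dy) = (7+13, -6+4) = (20, -2)

(20, -2)


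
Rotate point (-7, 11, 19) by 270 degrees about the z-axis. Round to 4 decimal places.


x' = -7*cos(270) - 11*sin(270) = 11
y' = -7*sin(270) + 11*cos(270) = 7
z' = 19

(11, 7, 19)


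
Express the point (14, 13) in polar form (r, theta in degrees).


r = sqrt(14^2 + 13^2) = 19.105
theta = atan2(13, 14) = 42.8789 degrees

r = 19.105, theta = 42.8789 degrees


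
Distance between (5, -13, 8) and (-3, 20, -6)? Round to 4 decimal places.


d = sqrt((-3-5)^2 + (20--13)^2 + (-6-8)^2) = 36.7287

36.7287


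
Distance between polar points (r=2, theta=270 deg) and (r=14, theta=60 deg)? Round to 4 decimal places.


d = sqrt(r1^2 + r2^2 - 2*r1*r2*cos(t2-t1))
d = sqrt(2^2 + 14^2 - 2*2*14*cos(60-270)) = 15.7638

15.7638


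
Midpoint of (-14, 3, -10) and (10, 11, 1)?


Midpoint = ((-14+10)/2, (3+11)/2, (-10+1)/2) = (-2, 7, -4.5)

(-2, 7, -4.5)


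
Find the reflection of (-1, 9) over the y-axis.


Reflection across y-axis: (x, y) -> (-x, y)
(-1, 9) -> (1, 9)

(1, 9)


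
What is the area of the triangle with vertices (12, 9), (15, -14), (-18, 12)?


Area = |x1(y2-y3) + x2(y3-y1) + x3(y1-y2)| / 2
= |12*(-14-12) + 15*(12-9) + -18*(9--14)| / 2
= 340.5

340.5


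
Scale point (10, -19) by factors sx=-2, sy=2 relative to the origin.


Scaling: (x*sx, y*sy) = (10*-2, -19*2) = (-20, -38)

(-20, -38)


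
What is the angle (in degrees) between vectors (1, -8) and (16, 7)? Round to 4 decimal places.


dot = 1*16 + -8*7 = -40
|u| = 8.0623, |v| = 17.4642
cos(angle) = -0.2841
angle = 106.5044 degrees

106.5044 degrees


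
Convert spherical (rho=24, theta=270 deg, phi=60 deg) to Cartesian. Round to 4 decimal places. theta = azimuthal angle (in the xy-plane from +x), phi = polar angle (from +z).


x = 24 * sin(60) * cos(270) = 0
y = 24 * sin(60) * sin(270) = -20.7846
z = 24 * cos(60) = 12

(0, -20.7846, 12)


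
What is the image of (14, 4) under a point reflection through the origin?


Reflection through origin: (x, y) -> (-x, -y)
(14, 4) -> (-14, -4)

(-14, -4)


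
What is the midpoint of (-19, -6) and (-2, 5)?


Midpoint = ((-19+-2)/2, (-6+5)/2) = (-10.5, -0.5)

(-10.5, -0.5)


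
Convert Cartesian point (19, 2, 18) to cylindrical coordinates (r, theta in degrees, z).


r = sqrt(19^2 + 2^2) = 19.105
theta = atan2(2, 19) = 6.009 deg
z = 18

r = 19.105, theta = 6.009 deg, z = 18


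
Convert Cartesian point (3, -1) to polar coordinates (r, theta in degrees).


r = sqrt(3^2 + (-1)^2) = 3.1623
theta = atan2(-1, 3) = 341.5651 degrees

r = 3.1623, theta = 341.5651 degrees


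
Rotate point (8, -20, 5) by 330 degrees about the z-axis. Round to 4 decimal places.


x' = 8*cos(330) - -20*sin(330) = -3.0718
y' = 8*sin(330) + -20*cos(330) = -21.3205
z' = 5

(-3.0718, -21.3205, 5)


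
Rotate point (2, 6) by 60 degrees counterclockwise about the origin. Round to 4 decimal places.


x' = 2*cos(60) - 6*sin(60) = -4.1962
y' = 2*sin(60) + 6*cos(60) = 4.7321

(-4.1962, 4.7321)


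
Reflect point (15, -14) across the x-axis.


Reflection across x-axis: (x, y) -> (x, -y)
(15, -14) -> (15, 14)

(15, 14)


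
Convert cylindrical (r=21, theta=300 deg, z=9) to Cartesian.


x = 21 * cos(300) = 10.5
y = 21 * sin(300) = -18.1865
z = 9

(10.5, -18.1865, 9)


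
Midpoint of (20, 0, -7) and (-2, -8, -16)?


Midpoint = ((20+-2)/2, (0+-8)/2, (-7+-16)/2) = (9, -4, -11.5)

(9, -4, -11.5)


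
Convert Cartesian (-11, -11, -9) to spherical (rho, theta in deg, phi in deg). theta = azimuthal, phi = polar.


rho = sqrt((-11)^2 + (-11)^2 + (-9)^2) = 17.9722
theta = atan2(-11, -11) = 225 deg
phi = acos(-9/17.9722) = 120.0512 deg

rho = 17.9722, theta = 225 deg, phi = 120.0512 deg


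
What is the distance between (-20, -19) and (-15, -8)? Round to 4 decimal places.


d = sqrt((-15--20)^2 + (-8--19)^2) = 12.083

12.083


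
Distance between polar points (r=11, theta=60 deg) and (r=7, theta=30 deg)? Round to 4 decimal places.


d = sqrt(r1^2 + r2^2 - 2*r1*r2*cos(t2-t1))
d = sqrt(11^2 + 7^2 - 2*11*7*cos(30-60)) = 6.0524

6.0524


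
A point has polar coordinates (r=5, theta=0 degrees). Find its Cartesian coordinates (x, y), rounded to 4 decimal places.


x = 5 * cos(0) = 5
y = 5 * sin(0) = 0

(5, 0)


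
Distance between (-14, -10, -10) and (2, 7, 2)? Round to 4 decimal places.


d = sqrt((2--14)^2 + (7--10)^2 + (2--10)^2) = 26.2488

26.2488


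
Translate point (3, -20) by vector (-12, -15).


Translation: (x+dx, y+dy) = (3+-12, -20+-15) = (-9, -35)

(-9, -35)


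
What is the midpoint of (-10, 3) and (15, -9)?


Midpoint = ((-10+15)/2, (3+-9)/2) = (2.5, -3)

(2.5, -3)


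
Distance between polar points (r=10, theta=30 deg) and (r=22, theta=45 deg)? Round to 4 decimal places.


d = sqrt(r1^2 + r2^2 - 2*r1*r2*cos(t2-t1))
d = sqrt(10^2 + 22^2 - 2*10*22*cos(45-30)) = 12.6092

12.6092


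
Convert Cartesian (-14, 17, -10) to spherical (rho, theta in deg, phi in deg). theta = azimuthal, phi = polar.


rho = sqrt((-14)^2 + 17^2 + (-10)^2) = 24.1868
theta = atan2(17, -14) = 129.4725 deg
phi = acos(-10/24.1868) = 114.4217 deg

rho = 24.1868, theta = 129.4725 deg, phi = 114.4217 deg


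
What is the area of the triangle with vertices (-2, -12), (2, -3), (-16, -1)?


Area = |x1(y2-y3) + x2(y3-y1) + x3(y1-y2)| / 2
= |-2*(-3--1) + 2*(-1--12) + -16*(-12--3)| / 2
= 85

85


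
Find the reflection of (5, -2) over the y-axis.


Reflection across y-axis: (x, y) -> (-x, y)
(5, -2) -> (-5, -2)

(-5, -2)


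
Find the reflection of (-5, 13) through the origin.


Reflection through origin: (x, y) -> (-x, -y)
(-5, 13) -> (5, -13)

(5, -13)


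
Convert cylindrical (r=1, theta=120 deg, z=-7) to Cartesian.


x = 1 * cos(120) = -0.5
y = 1 * sin(120) = 0.866
z = -7

(-0.5, 0.866, -7)


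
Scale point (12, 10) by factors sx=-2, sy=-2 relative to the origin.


Scaling: (x*sx, y*sy) = (12*-2, 10*-2) = (-24, -20)

(-24, -20)


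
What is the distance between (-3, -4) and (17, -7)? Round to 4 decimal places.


d = sqrt((17--3)^2 + (-7--4)^2) = 20.2237

20.2237


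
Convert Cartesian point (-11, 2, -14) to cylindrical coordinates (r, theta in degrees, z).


r = sqrt((-11)^2 + 2^2) = 11.1803
theta = atan2(2, -11) = 169.6952 deg
z = -14

r = 11.1803, theta = 169.6952 deg, z = -14


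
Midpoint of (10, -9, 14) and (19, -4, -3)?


Midpoint = ((10+19)/2, (-9+-4)/2, (14+-3)/2) = (14.5, -6.5, 5.5)

(14.5, -6.5, 5.5)


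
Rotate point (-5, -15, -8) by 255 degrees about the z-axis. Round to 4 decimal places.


x' = -5*cos(255) - -15*sin(255) = -13.1948
y' = -5*sin(255) + -15*cos(255) = 8.7119
z' = -8

(-13.1948, 8.7119, -8)


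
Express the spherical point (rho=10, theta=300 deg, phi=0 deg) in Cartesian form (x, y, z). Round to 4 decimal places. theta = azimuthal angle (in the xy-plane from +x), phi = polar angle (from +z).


x = 10 * sin(0) * cos(300) = 0
y = 10 * sin(0) * sin(300) = 0
z = 10 * cos(0) = 10

(0, 0, 10)


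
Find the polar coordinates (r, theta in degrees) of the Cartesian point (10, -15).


r = sqrt(10^2 + (-15)^2) = 18.0278
theta = atan2(-15, 10) = 303.6901 degrees

r = 18.0278, theta = 303.6901 degrees


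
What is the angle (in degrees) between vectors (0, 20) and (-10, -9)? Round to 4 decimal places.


dot = 0*-10 + 20*-9 = -180
|u| = 20, |v| = 13.4536
cos(angle) = -0.669
angle = 131.9872 degrees

131.9872 degrees


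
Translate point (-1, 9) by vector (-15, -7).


Translation: (x+dx, y+dy) = (-1+-15, 9+-7) = (-16, 2)

(-16, 2)


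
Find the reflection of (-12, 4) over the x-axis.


Reflection across x-axis: (x, y) -> (x, -y)
(-12, 4) -> (-12, -4)

(-12, -4)


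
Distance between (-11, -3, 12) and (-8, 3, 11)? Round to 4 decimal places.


d = sqrt((-8--11)^2 + (3--3)^2 + (11-12)^2) = 6.7823

6.7823


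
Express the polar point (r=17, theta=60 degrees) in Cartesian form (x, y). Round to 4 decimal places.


x = 17 * cos(60) = 8.5
y = 17 * sin(60) = 14.7224

(8.5, 14.7224)


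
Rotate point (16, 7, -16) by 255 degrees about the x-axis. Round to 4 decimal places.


x' = 16
y' = 7*cos(255) - -16*sin(255) = -17.2665
z' = 7*sin(255) + -16*cos(255) = -2.6204

(16, -17.2665, -2.6204)


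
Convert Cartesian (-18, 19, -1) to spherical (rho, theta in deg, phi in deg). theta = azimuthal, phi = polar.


rho = sqrt((-18)^2 + 19^2 + (-1)^2) = 26.1916
theta = atan2(19, -18) = 133.4518 deg
phi = acos(-1/26.1916) = 92.1881 deg

rho = 26.1916, theta = 133.4518 deg, phi = 92.1881 deg


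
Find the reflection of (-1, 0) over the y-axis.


Reflection across y-axis: (x, y) -> (-x, y)
(-1, 0) -> (1, 0)

(1, 0)


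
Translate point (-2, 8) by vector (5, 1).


Translation: (x+dx, y+dy) = (-2+5, 8+1) = (3, 9)

(3, 9)


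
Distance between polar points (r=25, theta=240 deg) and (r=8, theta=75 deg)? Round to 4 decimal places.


d = sqrt(r1^2 + r2^2 - 2*r1*r2*cos(t2-t1))
d = sqrt(25^2 + 8^2 - 2*25*8*cos(75-240)) = 32.7928

32.7928


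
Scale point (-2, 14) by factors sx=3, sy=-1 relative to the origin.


Scaling: (x*sx, y*sy) = (-2*3, 14*-1) = (-6, -14)

(-6, -14)


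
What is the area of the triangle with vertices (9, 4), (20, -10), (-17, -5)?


Area = |x1(y2-y3) + x2(y3-y1) + x3(y1-y2)| / 2
= |9*(-10--5) + 20*(-5-4) + -17*(4--10)| / 2
= 231.5

231.5


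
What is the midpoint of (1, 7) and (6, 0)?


Midpoint = ((1+6)/2, (7+0)/2) = (3.5, 3.5)

(3.5, 3.5)


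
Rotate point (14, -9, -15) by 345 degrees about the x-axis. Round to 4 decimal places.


x' = 14
y' = -9*cos(345) - -15*sin(345) = -12.5756
z' = -9*sin(345) + -15*cos(345) = -12.1595

(14, -12.5756, -12.1595)


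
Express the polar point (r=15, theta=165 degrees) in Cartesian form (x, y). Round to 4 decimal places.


x = 15 * cos(165) = -14.4889
y = 15 * sin(165) = 3.8823

(-14.4889, 3.8823)


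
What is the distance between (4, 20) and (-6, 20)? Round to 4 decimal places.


d = sqrt((-6-4)^2 + (20-20)^2) = 10

10


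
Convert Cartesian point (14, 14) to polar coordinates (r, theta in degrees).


r = sqrt(14^2 + 14^2) = 19.799
theta = atan2(14, 14) = 45 degrees

r = 19.799, theta = 45 degrees


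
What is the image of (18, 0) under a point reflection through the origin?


Reflection through origin: (x, y) -> (-x, -y)
(18, 0) -> (-18, 0)

(-18, 0)


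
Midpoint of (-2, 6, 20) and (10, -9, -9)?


Midpoint = ((-2+10)/2, (6+-9)/2, (20+-9)/2) = (4, -1.5, 5.5)

(4, -1.5, 5.5)


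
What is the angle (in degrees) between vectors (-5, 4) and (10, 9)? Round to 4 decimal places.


dot = -5*10 + 4*9 = -14
|u| = 6.4031, |v| = 13.4536
cos(angle) = -0.1625
angle = 99.353 degrees

99.353 degrees


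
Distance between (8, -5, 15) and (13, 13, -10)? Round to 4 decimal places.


d = sqrt((13-8)^2 + (13--5)^2 + (-10-15)^2) = 31.209

31.209


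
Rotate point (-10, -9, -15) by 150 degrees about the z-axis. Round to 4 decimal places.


x' = -10*cos(150) - -9*sin(150) = 13.1603
y' = -10*sin(150) + -9*cos(150) = 2.7942
z' = -15

(13.1603, 2.7942, -15)


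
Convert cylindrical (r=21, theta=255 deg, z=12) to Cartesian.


x = 21 * cos(255) = -5.4352
y = 21 * sin(255) = -20.2844
z = 12

(-5.4352, -20.2844, 12)
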